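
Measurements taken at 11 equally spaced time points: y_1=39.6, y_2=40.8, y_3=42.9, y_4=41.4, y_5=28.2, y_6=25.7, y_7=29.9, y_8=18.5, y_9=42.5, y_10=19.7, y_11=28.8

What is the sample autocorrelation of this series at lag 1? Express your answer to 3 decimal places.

0.073

Mean ȳ = (39.6 + 40.8 + 42.9 + 41.4 + 28.2 + 25.7 + 29.9 + 18.5 + 42.5 + 19.7 + 28.8)/11 = 32.5455
Numerator Σ_{t=1}^{10}(y_t−ȳ)(y_{t+1}−ȳ) = 62.3498
Denominator Σ(y_t−ȳ)² = 851.6673
r_1 = 62.3498 / 851.6673 = 0.073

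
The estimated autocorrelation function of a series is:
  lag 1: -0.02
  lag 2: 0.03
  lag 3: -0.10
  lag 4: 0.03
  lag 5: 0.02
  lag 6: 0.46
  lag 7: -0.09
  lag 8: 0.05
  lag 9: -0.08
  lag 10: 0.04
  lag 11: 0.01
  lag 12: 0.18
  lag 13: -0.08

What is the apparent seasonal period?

6

The largest autocorrelation is r_6 = 0.46, with a weaker echo at lag 12 (0.18); the remaining lags stay at or below 0.05.
The dominant spike at lag 6 indicates a seasonal period of 6.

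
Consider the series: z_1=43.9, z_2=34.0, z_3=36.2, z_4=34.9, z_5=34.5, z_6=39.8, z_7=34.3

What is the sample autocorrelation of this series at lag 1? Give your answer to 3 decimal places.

-0.327

Mean z̄ = (43.9 + 34.0 + 36.2 + 34.9 + 34.5 + 39.8 + 34.3)/7 = 36.8000
Σ(z_t−z̄)(z_{t+1}−z̄) = (-19.8800) + (1.6800) + (1.1400) + (4.3700) + (-6.9000) + (-7.5000) = -27.0900
Denominator Σ(z_t−z̄)² = 82.7600
r_1 = -27.0900 / 82.7600 = -0.327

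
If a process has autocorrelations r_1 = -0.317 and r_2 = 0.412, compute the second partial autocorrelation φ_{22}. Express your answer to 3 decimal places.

0.346

φ_{22} = (r_2 − r_1²) / (1 − r_1²)
r_1² = (-0.317)² = 0.100489
Numerator = 0.412 − 0.1005 = 0.3115; denominator = 1 − 0.1005 = 0.8995
φ_{22} = 0.3115 / 0.8995 = 0.346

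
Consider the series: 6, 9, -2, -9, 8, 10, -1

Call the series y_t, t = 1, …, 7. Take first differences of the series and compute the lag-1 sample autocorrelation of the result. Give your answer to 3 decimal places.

-0.108

First differences Δy: 3, -11, -7, 17, 2, -11
Mean of differences = -1.1667
Numerator Σ(Δy_t−Δȳ)(Δy_{t+1}−Δȳ) = -63.1944
Denominator Σ(Δy_t−Δȳ)² = 584.8333
r_1(Δy) = -63.1944 / 584.8333 = -0.108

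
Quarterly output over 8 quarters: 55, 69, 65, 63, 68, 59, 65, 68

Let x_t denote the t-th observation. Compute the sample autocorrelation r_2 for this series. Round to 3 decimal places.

-0.127

Mean x̄ = (55 + 69 + 65 + 63 + 68 + 59 + 65 + 68)/8 = 64.0000
Deviations from mean: -9.0000, 5.0000, 1.0000, -1.0000, 4.0000, -5.0000, 1.0000, 4.0000
Σ(x_t−x̄)(x_{t+2}−x̄) = (-9.0000) + (-5.0000) + (4.0000) + (5.0000) + (4.0000) + (-20.0000) = -21.0000
Denominator Σ(x_t−x̄)² = 166.0000
r_2 = -21.0000 / 166.0000 = -0.127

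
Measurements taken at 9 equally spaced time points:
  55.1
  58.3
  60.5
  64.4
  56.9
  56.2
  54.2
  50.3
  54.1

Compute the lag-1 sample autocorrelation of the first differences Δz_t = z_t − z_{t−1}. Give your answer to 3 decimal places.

-0.125

First differences Δz: 3.2, 2.2, 3.9, -7.5, -0.7, -2.0, -3.9, 3.8
Mean of differences = -0.1250
Numerator Σ(Δz_t−Δz̄)(Δz_{t+1}−Δz̄) = -15.0156
Denominator Σ(Δz_t−Δz̄)² = 120.5550
r_1(Δz) = -15.0156 / 120.5550 = -0.125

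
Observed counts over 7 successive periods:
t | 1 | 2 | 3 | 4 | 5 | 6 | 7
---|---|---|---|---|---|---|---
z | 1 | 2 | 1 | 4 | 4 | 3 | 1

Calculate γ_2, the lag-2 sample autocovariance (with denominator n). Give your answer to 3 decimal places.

Mean z̄ = (1 + 2 + 1 + 4 + 4 + 3 + 1)/7 = 2.2857
Σ_{t=1}^{5}(z_t−z̄)(z_{t+2}−z̄) = -2.0204
γ_2 = -2.0204 / 7 = -0.289

-0.289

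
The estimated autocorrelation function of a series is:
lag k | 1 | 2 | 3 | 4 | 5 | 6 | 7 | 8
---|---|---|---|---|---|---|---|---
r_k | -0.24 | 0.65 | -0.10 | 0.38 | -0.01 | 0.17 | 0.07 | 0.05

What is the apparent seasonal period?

The largest autocorrelation is r_2 = 0.65, with weaker echoes at lags 4 (0.38) and 6 (0.17); the remaining lags stay at or below 0.07.
The dominant spike at lag 2 indicates a seasonal period of 2.

2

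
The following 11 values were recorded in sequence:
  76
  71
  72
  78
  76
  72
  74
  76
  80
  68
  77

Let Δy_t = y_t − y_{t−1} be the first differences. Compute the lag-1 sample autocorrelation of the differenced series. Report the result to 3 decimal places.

-0.468

First differences Δy: -5, 1, 6, -2, -4, 2, 2, 4, -12, 9
Mean of differences = 0.1000
Numerator Σ(Δy_t−Δȳ)(Δy_{t+1}−Δȳ) = -154.7100
Denominator Σ(Δy_t−Δȳ)² = 330.9000
r_1(Δy) = -154.7100 / 330.9000 = -0.468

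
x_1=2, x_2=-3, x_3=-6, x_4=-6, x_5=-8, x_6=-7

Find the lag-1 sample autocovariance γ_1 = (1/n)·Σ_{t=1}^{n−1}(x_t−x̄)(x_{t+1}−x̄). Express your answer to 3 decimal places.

Mean x̄ = (2 − 3 − 6 − 6 − 8 − 7)/6 = -4.6667
Deviations: 6.6667, 1.6667, -1.3333, -1.3333, -3.3333, -2.3333
Σ_{t=1}^{5}(x_t−x̄)(x_{t+1}−x̄) = 22.8889
γ_1 = 22.8889 / 6 = 3.815

3.815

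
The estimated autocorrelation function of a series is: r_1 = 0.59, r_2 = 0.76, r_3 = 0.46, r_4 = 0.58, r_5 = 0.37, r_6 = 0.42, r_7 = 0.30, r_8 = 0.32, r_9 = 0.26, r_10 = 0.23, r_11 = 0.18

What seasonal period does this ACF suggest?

2

The largest autocorrelation is r_2 = 0.76; the remaining lags stay at or below 0.59.
The dominant spike at lag 2 indicates a seasonal period of 2.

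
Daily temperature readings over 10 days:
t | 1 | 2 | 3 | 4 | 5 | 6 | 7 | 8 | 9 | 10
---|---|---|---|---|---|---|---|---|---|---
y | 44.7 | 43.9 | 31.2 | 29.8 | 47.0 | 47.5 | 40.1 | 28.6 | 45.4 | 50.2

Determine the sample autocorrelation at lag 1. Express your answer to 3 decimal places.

0.091

Mean ȳ = (44.7 + 43.9 + 31.2 + 29.8 + 47.0 + 47.5 + 40.1 + 28.6 + 45.4 + 50.2)/10 = 40.8400
Numerator Σ_{t=1}^{9}(y_t−ȳ)(y_{t+1}−ȳ) = 52.7544
Denominator Σ(y_t−ȳ)² = 580.1440
r_1 = 52.7544 / 580.1440 = 0.091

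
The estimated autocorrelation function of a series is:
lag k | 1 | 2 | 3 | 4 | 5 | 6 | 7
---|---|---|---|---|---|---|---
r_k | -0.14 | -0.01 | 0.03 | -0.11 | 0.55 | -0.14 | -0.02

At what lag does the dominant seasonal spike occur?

The largest autocorrelation is r_5 = 0.55; the remaining lags stay at or below 0.03.
The dominant spike at lag 5 indicates a seasonal period of 5.

5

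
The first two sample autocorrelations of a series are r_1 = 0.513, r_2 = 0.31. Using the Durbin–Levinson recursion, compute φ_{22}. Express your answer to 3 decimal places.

0.064

φ_{22} = (r_2 − r_1²) / (1 − r_1²)
r_1² = (0.513)² = 0.263169
Numerator = 0.31 − 0.2632 = 0.0468; denominator = 1 − 0.2632 = 0.7368
φ_{22} = 0.0468 / 0.7368 = 0.064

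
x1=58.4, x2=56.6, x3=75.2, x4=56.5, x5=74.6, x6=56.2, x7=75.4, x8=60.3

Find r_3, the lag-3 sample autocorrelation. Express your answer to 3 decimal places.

Mean x̄ = (58.4 + 56.6 + 75.2 + 56.5 + 74.6 + 56.2 + 75.4 + 60.3)/8 = 64.1500
Deviations from mean: -5.7500, -7.5500, 11.0500, -7.6500, 10.4500, -7.9500, 11.2500, -3.8500
Σ(x_t−x̄)(x_{t+3}−x̄) = (43.9875) + (-78.8975) + (-87.8475) + (-86.0625) + (-40.2325) = -249.0525
Denominator Σ(x_t−x̄)² = 584.4800
r_3 = -249.0525 / 584.4800 = -0.426

-0.426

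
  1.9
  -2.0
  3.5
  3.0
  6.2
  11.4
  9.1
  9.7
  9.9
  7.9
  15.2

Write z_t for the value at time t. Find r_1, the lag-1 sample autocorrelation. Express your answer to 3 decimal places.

0.507

Mean z̄ = (1.9 − 2.0 + 3.5 + 3.0 + 6.2 + 11.4 + 9.1 + 9.7 + 9.9 + 7.9 + 15.2)/11 = 6.8909
Numerator Σ_{t=1}^{10}(z_t−z̄)(z_{t+1}−z̄) = 123.3290
Denominator Σ(z_t−z̄)² = 243.2891
r_1 = 123.3290 / 243.2891 = 0.507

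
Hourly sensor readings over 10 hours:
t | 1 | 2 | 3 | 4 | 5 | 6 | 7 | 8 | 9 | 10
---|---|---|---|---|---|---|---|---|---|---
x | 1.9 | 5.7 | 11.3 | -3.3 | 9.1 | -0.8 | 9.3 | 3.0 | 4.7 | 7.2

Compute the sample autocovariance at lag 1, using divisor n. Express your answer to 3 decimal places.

Mean x̄ = (1.9 + 5.7 + 11.3 − 3.3 + 9.1 − 0.8 + 9.3 + 3.0 + 4.7 + 7.2)/10 = 4.8100
Σ_{t=1}^{9}(x_t−x̄)(x_{t+1}−x̄) = -141.6861
γ_1 = -141.6861 / 10 = -14.169

-14.169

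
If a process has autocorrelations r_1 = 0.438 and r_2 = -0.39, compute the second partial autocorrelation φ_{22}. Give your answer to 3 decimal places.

-0.720

φ_{22} = (r_2 − r_1²) / (1 − r_1²)
r_1² = (0.438)² = 0.191844
Numerator = -0.39 − 0.1918 = -0.5818; denominator = 1 − 0.1918 = 0.8082
φ_{22} = -0.5818 / 0.8082 = -0.720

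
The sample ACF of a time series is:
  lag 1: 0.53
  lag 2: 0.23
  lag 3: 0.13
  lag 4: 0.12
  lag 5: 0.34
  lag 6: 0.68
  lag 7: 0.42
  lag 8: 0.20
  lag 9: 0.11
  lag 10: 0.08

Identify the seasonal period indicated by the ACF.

The largest autocorrelation is r_6 = 0.68; the remaining lags stay at or below 0.53. The elevated value at lag 1 (0.53), dropping to 0.23 at lag 2, reflects decaying short-term dependence rather than seasonality.
The dominant spike at lag 6 indicates a seasonal period of 6.

6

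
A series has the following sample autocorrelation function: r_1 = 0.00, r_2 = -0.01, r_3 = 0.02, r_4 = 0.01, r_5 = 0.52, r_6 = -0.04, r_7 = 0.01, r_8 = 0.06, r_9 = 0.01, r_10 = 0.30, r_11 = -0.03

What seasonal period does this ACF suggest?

The largest autocorrelation is r_5 = 0.52, with a weaker echo at lag 10 (0.30); the remaining lags stay at or below 0.06.
The dominant spike at lag 5 indicates a seasonal period of 5.

5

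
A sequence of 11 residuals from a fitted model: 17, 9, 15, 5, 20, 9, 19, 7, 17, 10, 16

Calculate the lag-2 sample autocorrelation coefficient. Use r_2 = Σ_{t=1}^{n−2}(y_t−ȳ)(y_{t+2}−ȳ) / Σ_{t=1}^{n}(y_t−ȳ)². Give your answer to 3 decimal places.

0.760

Mean ȳ = (17 + 9 + 15 + 5 + 20 + 9 + 19 + 7 + 17 + 10 + 16)/11 = 13.0909
Numerator Σ_{t=1}^{9}(y_t−ȳ)(y_{t+2}−ȳ) = 205.8926
Denominator Σ(y_t−ȳ)² = 270.9091
r_2 = 205.8926 / 270.9091 = 0.760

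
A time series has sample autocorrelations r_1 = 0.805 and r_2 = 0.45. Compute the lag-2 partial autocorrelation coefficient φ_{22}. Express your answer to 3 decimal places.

-0.563

φ_{22} = (r_2 − r_1²) / (1 − r_1²)
r_1² = (0.805)² = 0.648025
Numerator = 0.45 − 0.6480 = -0.1980; denominator = 1 − 0.6480 = 0.3520
φ_{22} = -0.1980 / 0.3520 = -0.563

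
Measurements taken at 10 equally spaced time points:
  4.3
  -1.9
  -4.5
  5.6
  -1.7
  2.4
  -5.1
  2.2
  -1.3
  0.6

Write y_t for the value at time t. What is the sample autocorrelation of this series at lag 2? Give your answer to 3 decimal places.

Mean ȳ = (4.3 − 1.9 − 4.5 + 5.6 − 1.7 + 2.4 − 5.1 + 2.2 − 1.3 + 0.6)/10 = 0.0600
Numerator Σ_{t=1}^{8}(y_t−ȳ)(y_{t+2}−ȳ) = 13.0588
Denominator Σ(y_t−ȳ)² = 115.2240
r_2 = 13.0588 / 115.2240 = 0.113

0.113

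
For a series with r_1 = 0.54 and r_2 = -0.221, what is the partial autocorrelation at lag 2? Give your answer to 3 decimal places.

φ_{22} = (r_2 − r_1²) / (1 − r_1²)
r_1² = (0.54)² = 0.2916
Numerator = -0.221 − 0.2916 = -0.5126; denominator = 1 − 0.2916 = 0.7084
φ_{22} = -0.5126 / 0.7084 = -0.724

-0.724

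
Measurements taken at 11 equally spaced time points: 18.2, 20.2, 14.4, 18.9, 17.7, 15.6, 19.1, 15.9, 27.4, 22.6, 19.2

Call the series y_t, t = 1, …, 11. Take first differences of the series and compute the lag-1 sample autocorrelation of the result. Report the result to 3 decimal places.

First differences Δy: 2.0, -5.8, 4.5, -1.2, -2.1, 3.5, -3.2, 11.5, -4.8, -3.4
Mean of differences = 0.1000
Numerator Σ(Δy_t−Δȳ)(Δy_{t+1}−Δȳ) = -135.0600
Denominator Σ(Δy_t−Δȳ)² = 252.9800
r_1(Δy) = -135.0600 / 252.9800 = -0.534

-0.534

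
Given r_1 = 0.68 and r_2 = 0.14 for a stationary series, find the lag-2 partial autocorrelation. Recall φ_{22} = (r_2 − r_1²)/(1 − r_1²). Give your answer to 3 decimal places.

φ_{22} = (r_2 − r_1²) / (1 − r_1²)
r_1² = (0.68)² = 0.4624
Numerator = 0.14 − 0.4624 = -0.3224; denominator = 1 − 0.4624 = 0.5376
φ_{22} = -0.3224 / 0.5376 = -0.600

-0.600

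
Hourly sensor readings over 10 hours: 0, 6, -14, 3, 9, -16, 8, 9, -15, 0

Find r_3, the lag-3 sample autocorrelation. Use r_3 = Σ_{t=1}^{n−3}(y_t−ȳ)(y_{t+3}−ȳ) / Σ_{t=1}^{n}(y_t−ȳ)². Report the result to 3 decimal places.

Mean ȳ = (0 + 6 − 14 + 3 + 9 − 16 + 8 + 9 − 15 + 0)/10 = -1.0000
Σ(y_t−ȳ)(y_{t+3}−ȳ) = (4.0000) + (70.0000) + (195.0000) + (36.0000) + (100.0000) + (210.0000) + (9.0000) = 624.0000
Denominator Σ(y_t−ȳ)² = 938.0000
r_3 = 624.0000 / 938.0000 = 0.665

0.665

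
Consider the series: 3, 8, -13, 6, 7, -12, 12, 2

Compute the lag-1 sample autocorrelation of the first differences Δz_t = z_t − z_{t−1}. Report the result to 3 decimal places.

First differences Δz: 5, -21, 19, 1, -19, 24, -10
Mean of differences = -0.1429
Numerator Σ(Δz_t−Δz̄)(Δz_{t+1}−Δz̄) = -1199.4490
Denominator Σ(Δz_t−Δz̄)² = 1864.8571
r_1(Δz) = -1199.4490 / 1864.8571 = -0.643

-0.643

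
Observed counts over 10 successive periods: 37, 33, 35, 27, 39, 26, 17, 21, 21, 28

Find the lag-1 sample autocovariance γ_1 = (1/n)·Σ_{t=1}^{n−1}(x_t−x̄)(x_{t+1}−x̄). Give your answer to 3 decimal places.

18.984

Mean x̄ = (37 + 33 + 35 + 27 + 39 + 26 + 17 + 21 + 21 + 28)/10 = 28.4000
Σ_{t=1}^{9}(x_t−x̄)(x_{t+1}−x̄) = 189.8400
γ_1 = 189.8400 / 10 = 18.984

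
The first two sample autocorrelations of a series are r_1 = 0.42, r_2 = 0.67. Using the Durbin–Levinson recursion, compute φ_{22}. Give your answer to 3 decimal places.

φ_{22} = (r_2 − r_1²) / (1 − r_1²)
r_1² = (0.42)² = 0.1764
Numerator = 0.67 − 0.1764 = 0.4936; denominator = 1 − 0.1764 = 0.8236
φ_{22} = 0.4936 / 0.8236 = 0.599

0.599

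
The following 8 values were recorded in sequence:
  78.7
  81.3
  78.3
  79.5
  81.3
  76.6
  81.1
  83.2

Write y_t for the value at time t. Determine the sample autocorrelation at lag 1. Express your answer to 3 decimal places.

-0.267

Mean ȳ = (78.7 + 81.3 + 78.3 + 79.5 + 81.3 + 76.6 + 81.1 + 83.2)/8 = 80.0000
Σ(y_t−ȳ)(y_{t+1}−ȳ) = (-1.6900) + (-2.2100) + (0.8500) + (-0.6500) + (-4.4200) + (-3.7400) + (3.5200) = -8.3400
Denominator Σ(y_t−ȳ)² = 31.2200
r_1 = -8.3400 / 31.2200 = -0.267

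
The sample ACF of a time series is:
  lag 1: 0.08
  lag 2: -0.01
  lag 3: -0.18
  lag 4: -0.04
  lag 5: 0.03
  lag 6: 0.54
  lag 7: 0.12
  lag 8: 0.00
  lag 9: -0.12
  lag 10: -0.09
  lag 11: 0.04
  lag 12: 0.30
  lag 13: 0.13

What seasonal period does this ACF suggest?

The largest autocorrelation is r_6 = 0.54, with a weaker echo at lag 12 (0.30); the remaining lags stay at or below 0.13.
The dominant spike at lag 6 indicates a seasonal period of 6.

6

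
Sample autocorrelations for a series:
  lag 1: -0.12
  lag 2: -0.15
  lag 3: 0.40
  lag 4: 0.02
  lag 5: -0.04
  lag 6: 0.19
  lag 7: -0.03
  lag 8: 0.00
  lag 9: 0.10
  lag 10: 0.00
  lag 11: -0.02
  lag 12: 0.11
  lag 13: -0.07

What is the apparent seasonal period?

The largest autocorrelation is r_3 = 0.40, with a weaker echo at lag 6 (0.19); the remaining lags stay at or below 0.11.
The dominant spike at lag 3 indicates a seasonal period of 3.

3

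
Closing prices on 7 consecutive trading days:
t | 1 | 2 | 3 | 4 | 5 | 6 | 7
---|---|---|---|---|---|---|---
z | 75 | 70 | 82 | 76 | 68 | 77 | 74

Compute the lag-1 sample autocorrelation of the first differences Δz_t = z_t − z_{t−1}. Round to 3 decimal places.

-0.507

First differences Δz: -5, 12, -6, -8, 9, -3
Mean of differences = -0.1667
Numerator Σ(Δz_t−Δz̄)(Δz_{t+1}−Δz̄) = -181.8611
Denominator Σ(Δz_t−Δz̄)² = 358.8333
r_1(Δz) = -181.8611 / 358.8333 = -0.507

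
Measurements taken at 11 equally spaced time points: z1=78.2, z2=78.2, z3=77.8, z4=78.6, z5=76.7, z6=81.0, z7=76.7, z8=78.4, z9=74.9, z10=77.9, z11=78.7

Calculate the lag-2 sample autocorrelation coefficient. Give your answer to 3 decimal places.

0.290

Mean z̄ = (78.2 + 78.2 + 77.8 + 78.6 + 76.7 + 81.0 + 76.7 + 78.4 + 74.9 + 77.9 + 78.7)/11 = 77.9182
Numerator Σ_{t=1}^{9}(z_t−z̄)(z_{t+2}−z̄) = 6.6812
Denominator Σ(z_t−z̄)² = 23.0564
r_2 = 6.6812 / 23.0564 = 0.290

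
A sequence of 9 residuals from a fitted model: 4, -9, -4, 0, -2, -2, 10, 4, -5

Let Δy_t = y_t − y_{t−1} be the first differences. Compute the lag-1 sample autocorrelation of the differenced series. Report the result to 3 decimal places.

First differences Δy: -13, 5, 4, -2, 0, 12, -6, -9
Mean of differences = -1.1250
Numerator Σ(Δy_t−Δȳ)(Δy_{t+1}−Δȳ) = -57.6406
Denominator Σ(Δy_t−Δȳ)² = 464.8750
r_1(Δy) = -57.6406 / 464.8750 = -0.124

-0.124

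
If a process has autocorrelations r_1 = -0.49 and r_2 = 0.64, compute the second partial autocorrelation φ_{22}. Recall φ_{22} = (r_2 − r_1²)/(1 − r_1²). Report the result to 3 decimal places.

0.526

φ_{22} = (r_2 − r_1²) / (1 − r_1²)
r_1² = (-0.49)² = 0.2401
Numerator = 0.64 − 0.2401 = 0.3999; denominator = 1 − 0.2401 = 0.7599
φ_{22} = 0.3999 / 0.7599 = 0.526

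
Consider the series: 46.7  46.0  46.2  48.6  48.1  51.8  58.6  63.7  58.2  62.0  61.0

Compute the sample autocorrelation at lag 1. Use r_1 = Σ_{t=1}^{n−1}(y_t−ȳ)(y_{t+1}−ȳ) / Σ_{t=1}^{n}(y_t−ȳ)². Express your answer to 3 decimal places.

Mean ȳ = (46.7 + 46.0 + 46.2 + 48.6 + 48.1 + 51.8 + 58.6 + 63.7 + 58.2 + 62.0 + 61.0)/11 = 53.7182
Numerator Σ_{t=1}^{10}(y_t−ȳ)(y_{t+1}−ȳ) = 371.7315
Denominator Σ(y_t−ȳ)² = 491.9564
r_1 = 371.7315 / 491.9564 = 0.756

0.756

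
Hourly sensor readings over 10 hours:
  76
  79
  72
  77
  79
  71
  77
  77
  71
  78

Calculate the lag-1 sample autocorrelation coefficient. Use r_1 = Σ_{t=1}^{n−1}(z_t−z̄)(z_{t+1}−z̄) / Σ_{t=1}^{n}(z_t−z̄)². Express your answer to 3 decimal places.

-0.539

Mean z̄ = (76 + 79 + 72 + 77 + 79 + 71 + 77 + 77 + 71 + 78)/10 = 75.7000
Numerator Σ_{t=1}^{9}(z_t−z̄)(z_{t+1}−z̄) = -48.5900
Denominator Σ(z_t−z̄)² = 90.1000
r_1 = -48.5900 / 90.1000 = -0.539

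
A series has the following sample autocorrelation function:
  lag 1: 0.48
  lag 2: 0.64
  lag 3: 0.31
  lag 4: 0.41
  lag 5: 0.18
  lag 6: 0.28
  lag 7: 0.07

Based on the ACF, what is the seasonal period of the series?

The largest autocorrelation is r_2 = 0.64; the remaining lags stay at or below 0.48.
The dominant spike at lag 2 indicates a seasonal period of 2.

2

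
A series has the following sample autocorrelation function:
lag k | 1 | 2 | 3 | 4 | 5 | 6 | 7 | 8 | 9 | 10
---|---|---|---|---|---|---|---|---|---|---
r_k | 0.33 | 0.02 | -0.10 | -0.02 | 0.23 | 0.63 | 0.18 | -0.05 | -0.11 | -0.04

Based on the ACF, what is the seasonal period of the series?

The largest autocorrelation is r_6 = 0.63; the remaining lags stay at or below 0.33. The elevated value at lag 1 (0.33), dropping to 0.02 at lag 2, reflects decaying short-term dependence rather than seasonality.
The dominant spike at lag 6 indicates a seasonal period of 6.

6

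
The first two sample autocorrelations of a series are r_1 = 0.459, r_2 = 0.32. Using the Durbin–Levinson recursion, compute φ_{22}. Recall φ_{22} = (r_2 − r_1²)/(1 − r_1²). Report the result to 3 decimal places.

0.138

φ_{22} = (r_2 − r_1²) / (1 − r_1²)
r_1² = (0.459)² = 0.210681
Numerator = 0.32 − 0.2107 = 0.1093; denominator = 1 − 0.2107 = 0.7893
φ_{22} = 0.1093 / 0.7893 = 0.138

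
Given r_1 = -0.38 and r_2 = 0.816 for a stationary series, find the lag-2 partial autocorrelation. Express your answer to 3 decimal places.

0.785

φ_{22} = (r_2 − r_1²) / (1 − r_1²)
r_1² = (-0.38)² = 0.1444
Numerator = 0.816 − 0.1444 = 0.6716; denominator = 1 − 0.1444 = 0.8556
φ_{22} = 0.6716 / 0.8556 = 0.785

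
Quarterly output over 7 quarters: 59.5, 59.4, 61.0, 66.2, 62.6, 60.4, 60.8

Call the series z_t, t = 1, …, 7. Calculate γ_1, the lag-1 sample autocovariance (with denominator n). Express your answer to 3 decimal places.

1.115

Mean z̄ = (59.5 + 59.4 + 61.0 + 66.2 + 62.6 + 60.4 + 60.8)/7 = 61.4143
Σ_{t=1}^{6}(z_t−z̄)(z_{t+1}−z̄) = 7.8027
γ_1 = 7.8027 / 7 = 1.115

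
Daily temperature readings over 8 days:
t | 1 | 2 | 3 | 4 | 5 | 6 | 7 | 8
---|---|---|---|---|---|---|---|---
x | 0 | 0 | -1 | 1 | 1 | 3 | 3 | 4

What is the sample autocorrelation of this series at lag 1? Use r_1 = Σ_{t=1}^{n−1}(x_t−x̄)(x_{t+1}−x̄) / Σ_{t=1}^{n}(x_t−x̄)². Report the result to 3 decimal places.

0.571

Mean x̄ = (0 + 0 − 1 + 1 + 1 + 3 + 3 + 4)/8 = 1.3750
Deviations from mean: -1.3750, -1.3750, -2.3750, -0.3750, -0.3750, 1.6250, 1.6250, 2.6250
Numerator Σ_{t=1}^{7}(x_t−x̄)(x_{t+1}−x̄) = 12.4844
Denominator Σ(x_t−x̄)² = 21.8750
r_1 = 12.4844 / 21.8750 = 0.571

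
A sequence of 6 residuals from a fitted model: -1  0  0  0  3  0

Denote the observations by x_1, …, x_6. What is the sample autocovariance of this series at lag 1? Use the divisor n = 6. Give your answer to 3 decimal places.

-0.185

Mean x̄ = (-1 + 0 + 0 + 0 + 3 + 0)/6 = 0.3333
Deviations: -1.3333, -0.3333, -0.3333, -0.3333, 2.6667, -0.3333
Σ_{t=1}^{5}(x_t−x̄)(x_{t+1}−x̄) = -1.1111
γ_1 = -1.1111 / 6 = -0.185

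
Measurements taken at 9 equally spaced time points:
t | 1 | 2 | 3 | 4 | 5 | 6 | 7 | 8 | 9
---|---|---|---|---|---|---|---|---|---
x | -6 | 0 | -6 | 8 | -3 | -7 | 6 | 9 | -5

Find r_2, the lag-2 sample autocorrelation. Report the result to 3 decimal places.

-0.342

Mean x̄ = (-6 + 0 − 6 + 8 − 3 − 7 + 6 + 9 − 5)/9 = -0.4444
Σ(x_t−x̄)(x_{t+2}−x̄) = (30.8642) + (3.7531) + (14.1975) + (-55.3580) + (-16.4691) + (-61.9136) + (-29.3580) = -114.2840
Denominator Σ(x_t−x̄)² = 334.2222
r_2 = -114.2840 / 334.2222 = -0.342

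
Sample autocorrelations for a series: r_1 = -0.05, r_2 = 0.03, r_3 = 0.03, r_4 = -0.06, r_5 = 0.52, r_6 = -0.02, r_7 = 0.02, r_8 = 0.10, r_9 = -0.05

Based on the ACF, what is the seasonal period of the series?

5

The largest autocorrelation is r_5 = 0.52; the remaining lags stay at or below 0.10.
The dominant spike at lag 5 indicates a seasonal period of 5.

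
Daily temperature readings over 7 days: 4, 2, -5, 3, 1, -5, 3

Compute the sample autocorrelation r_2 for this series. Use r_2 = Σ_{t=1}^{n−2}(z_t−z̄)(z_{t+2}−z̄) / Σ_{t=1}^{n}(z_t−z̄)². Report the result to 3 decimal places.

Mean z̄ = (4 + 2 − 5 + 3 + 1 − 5 + 3)/7 = 0.4286
Deviations from mean: 3.5714, 1.5714, -5.4286, 2.5714, 0.5714, -5.4286, 2.5714
Numerator Σ_{t=1}^{5}(z_t−z̄)(z_{t+2}−z̄) = -30.9388
Denominator Σ(z_t−z̄)² = 87.7143
r_2 = -30.9388 / 87.7143 = -0.353

-0.353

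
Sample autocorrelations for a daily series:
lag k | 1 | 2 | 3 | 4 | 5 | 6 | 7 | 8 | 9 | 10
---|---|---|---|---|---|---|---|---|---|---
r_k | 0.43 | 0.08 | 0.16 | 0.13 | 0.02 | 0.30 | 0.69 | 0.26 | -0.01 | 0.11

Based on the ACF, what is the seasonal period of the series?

The largest autocorrelation is r_7 = 0.69; the remaining lags stay at or below 0.43. The elevated value at lag 1 (0.43), dropping to 0.08 at lag 2, reflects decaying short-term dependence rather than seasonality.
The dominant spike at lag 7 indicates a seasonal period of 7.

7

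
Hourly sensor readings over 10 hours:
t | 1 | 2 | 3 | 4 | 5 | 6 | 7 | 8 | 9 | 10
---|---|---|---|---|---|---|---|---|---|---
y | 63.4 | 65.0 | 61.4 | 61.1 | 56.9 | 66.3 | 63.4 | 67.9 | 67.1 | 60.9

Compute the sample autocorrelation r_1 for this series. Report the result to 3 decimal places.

0.049

Mean ȳ = (63.4 + 65.0 + 61.4 + 61.1 + 56.9 + 66.3 + 63.4 + 67.9 + 67.1 + 60.9)/10 = 63.3400
Numerator Σ_{t=1}^{9}(y_t−ȳ)(y_{t+1}−ȳ) = 5.0104
Denominator Σ(y_t−ȳ)² = 102.6640
r_1 = 5.0104 / 102.6640 = 0.049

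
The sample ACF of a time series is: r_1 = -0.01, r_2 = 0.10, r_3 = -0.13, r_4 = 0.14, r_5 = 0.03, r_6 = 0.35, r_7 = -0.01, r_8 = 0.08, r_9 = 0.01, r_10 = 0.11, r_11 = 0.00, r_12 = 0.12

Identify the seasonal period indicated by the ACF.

6

The largest autocorrelation is r_6 = 0.35; the remaining lags stay at or below 0.14.
The dominant spike at lag 6 indicates a seasonal period of 6.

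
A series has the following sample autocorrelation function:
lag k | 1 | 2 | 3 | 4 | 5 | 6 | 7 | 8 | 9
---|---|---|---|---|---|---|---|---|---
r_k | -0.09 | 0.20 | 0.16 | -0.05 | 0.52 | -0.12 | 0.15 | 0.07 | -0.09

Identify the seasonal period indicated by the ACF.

The largest autocorrelation is r_5 = 0.52; the remaining lags stay at or below 0.20.
The dominant spike at lag 5 indicates a seasonal period of 5.

5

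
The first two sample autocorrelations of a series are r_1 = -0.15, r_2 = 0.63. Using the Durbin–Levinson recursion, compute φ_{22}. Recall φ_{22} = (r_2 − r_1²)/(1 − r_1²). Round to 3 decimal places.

0.621

φ_{22} = (r_2 − r_1²) / (1 − r_1²)
r_1² = (-0.15)² = 0.0225
Numerator = 0.63 − 0.0225 = 0.6075; denominator = 1 − 0.0225 = 0.9775
φ_{22} = 0.6075 / 0.9775 = 0.621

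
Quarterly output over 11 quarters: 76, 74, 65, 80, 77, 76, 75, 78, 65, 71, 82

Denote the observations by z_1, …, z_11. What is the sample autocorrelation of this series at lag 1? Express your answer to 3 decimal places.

Mean z̄ = (76 + 74 + 65 + 80 + 77 + 76 + 75 + 78 + 65 + 71 + 82)/11 = 74.4545
Numerator Σ_{t=1}^{10}(z_t−z̄)(z_{t+1}−z̄) = -54.9339
Denominator Σ(z_t−z̄)² = 302.7273
r_1 = -54.9339 / 302.7273 = -0.181

-0.181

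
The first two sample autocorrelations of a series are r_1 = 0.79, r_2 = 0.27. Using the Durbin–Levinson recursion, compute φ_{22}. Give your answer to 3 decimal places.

-0.942

φ_{22} = (r_2 − r_1²) / (1 − r_1²)
r_1² = (0.79)² = 0.6241
Numerator = 0.27 − 0.6241 = -0.3541; denominator = 1 − 0.6241 = 0.3759
φ_{22} = -0.3541 / 0.3759 = -0.942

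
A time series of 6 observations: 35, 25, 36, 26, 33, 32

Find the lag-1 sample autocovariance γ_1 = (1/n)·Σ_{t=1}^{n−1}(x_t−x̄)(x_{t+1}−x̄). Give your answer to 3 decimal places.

Mean x̄ = (35 + 25 + 36 + 26 + 33 + 32)/6 = 31.1667
Σ_{t=1}^{5}(x_t−x̄)(x_{t+1}−x̄) = -86.3611
γ_1 = -86.3611 / 6 = -14.394

-14.394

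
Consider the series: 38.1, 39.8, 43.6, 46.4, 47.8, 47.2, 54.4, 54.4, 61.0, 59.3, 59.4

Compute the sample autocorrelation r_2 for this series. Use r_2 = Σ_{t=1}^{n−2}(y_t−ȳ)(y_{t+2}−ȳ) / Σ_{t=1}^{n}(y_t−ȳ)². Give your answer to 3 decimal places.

0.475

Mean ȳ = (38.1 + 39.8 + 43.6 + 46.4 + 47.8 + 47.2 + 54.4 + 54.4 + 61.0 + 59.3 + 59.4)/11 = 50.1273
Numerator Σ_{t=1}^{9}(y_t−ȳ)(y_{t+2}−ȳ) = 307.1167
Denominator Σ(y_t−ȳ)² = 646.6418
r_2 = 307.1167 / 646.6418 = 0.475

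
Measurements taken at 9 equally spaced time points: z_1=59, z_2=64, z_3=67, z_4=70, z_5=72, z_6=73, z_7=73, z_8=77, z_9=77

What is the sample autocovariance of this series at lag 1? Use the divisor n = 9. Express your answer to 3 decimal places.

Mean z̄ = (59 + 64 + 67 + 70 + 72 + 73 + 73 + 77 + 77)/9 = 70.2222
Σ_{t=1}^{8}(z_t−z̄)(z_{t+1}−z̄) = 167.6173
γ_1 = 167.6173 / 9 = 18.624

18.624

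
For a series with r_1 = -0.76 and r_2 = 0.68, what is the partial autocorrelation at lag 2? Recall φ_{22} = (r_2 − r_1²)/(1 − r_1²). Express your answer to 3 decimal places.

φ_{22} = (r_2 − r_1²) / (1 − r_1²)
r_1² = (-0.76)² = 0.5776
Numerator = 0.68 − 0.5776 = 0.1024; denominator = 1 − 0.5776 = 0.4224
φ_{22} = 0.1024 / 0.4224 = 0.242

0.242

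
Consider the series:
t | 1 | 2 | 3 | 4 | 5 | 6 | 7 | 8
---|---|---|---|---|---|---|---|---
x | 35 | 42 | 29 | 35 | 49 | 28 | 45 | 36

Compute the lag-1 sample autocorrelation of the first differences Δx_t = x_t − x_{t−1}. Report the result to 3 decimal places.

-0.705

First differences Δx: 7, -13, 6, 14, -21, 17, -9
Mean of differences = 0.1429
Numerator Σ(Δx_t−Δx̄)(Δx_{t+1}−Δx̄) = -889.4490
Denominator Σ(Δx_t−Δx̄)² = 1260.8571
r_1(Δx) = -889.4490 / 1260.8571 = -0.705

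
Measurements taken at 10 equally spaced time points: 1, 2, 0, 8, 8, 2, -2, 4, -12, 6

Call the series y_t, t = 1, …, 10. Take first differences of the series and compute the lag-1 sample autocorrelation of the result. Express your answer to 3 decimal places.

First differences Δy: 1, -2, 8, 0, -6, -4, 6, -16, 18
Mean of differences = 0.5556
Numerator Σ(Δy_t−Δȳ)(Δy_{t+1}−Δȳ) = -394.5309
Denominator Σ(Δy_t−Δȳ)² = 734.2222
r_1(Δy) = -394.5309 / 734.2222 = -0.537

-0.537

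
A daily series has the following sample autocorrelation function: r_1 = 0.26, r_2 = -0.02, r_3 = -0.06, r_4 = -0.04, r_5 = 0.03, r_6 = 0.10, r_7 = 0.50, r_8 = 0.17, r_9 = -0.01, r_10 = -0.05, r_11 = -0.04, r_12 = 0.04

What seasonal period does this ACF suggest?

The largest autocorrelation is r_7 = 0.50; the remaining lags stay at or below 0.26.
The dominant spike at lag 7 indicates a seasonal period of 7.

7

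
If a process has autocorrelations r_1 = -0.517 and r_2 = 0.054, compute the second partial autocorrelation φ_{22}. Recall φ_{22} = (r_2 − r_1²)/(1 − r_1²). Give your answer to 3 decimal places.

φ_{22} = (r_2 − r_1²) / (1 − r_1²)
r_1² = (-0.517)² = 0.267289
Numerator = 0.054 − 0.2673 = -0.2133; denominator = 1 − 0.2673 = 0.7327
φ_{22} = -0.2133 / 0.7327 = -0.291

-0.291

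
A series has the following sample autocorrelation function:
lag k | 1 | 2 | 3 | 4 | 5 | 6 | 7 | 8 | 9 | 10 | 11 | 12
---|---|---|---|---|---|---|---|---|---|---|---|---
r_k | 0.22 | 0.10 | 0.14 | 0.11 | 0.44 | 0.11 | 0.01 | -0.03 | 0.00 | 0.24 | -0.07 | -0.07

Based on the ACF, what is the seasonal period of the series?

The largest autocorrelation is r_5 = 0.44, with a weaker echo at lag 10 (0.24); the remaining lags stay at or below 0.22. The elevated value at lag 1 (0.22), dropping to 0.10 at lag 2, reflects decaying short-term dependence rather than seasonality.
The dominant spike at lag 5 indicates a seasonal period of 5.

5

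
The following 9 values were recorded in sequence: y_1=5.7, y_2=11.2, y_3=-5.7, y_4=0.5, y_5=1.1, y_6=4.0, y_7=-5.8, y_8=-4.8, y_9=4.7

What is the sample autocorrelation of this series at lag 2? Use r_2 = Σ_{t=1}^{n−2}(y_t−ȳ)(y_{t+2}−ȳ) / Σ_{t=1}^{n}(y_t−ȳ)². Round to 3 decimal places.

Mean ȳ = (5.7 + 11.2 − 5.7 + 0.5 + 1.1 + 4.0 − 5.8 − 4.8 + 4.7)/9 = 1.2111
Σ(y_t−ȳ)(y_{t+2}−ȳ) = (-31.0232) + (-7.1032) + (0.7679) + (-1.9832) + (0.7790) + (-16.7643) + (-24.4610) = -79.7880
Denominator Σ(y_t−ȳ)² = 273.4489
r_2 = -79.7880 / 273.4489 = -0.292

-0.292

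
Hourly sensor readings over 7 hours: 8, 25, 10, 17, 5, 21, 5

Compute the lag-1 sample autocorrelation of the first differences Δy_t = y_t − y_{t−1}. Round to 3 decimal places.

-0.734

First differences Δy: 17, -15, 7, -12, 16, -16
Mean of differences = -0.5000
Numerator Σ(Δy_t−Δȳ)(Δy_{t+1}−Δȳ) = -894.2500
Denominator Σ(Δy_t−Δȳ)² = 1217.5000
r_1(Δy) = -894.2500 / 1217.5000 = -0.734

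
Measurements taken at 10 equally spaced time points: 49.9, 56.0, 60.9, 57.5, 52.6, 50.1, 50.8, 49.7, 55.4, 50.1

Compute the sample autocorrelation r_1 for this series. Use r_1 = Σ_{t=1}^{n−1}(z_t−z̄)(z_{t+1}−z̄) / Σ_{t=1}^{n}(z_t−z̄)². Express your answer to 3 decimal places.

Mean z̄ = (49.9 + 56.0 + 60.9 + 57.5 + 52.6 + 50.1 + 50.8 + 49.7 + 55.4 + 50.1)/10 = 53.3000
Numerator Σ_{t=1}^{9}(z_t−z̄)(z_{t+1}−z̄) = 45.2800
Denominator Σ(z_t−z̄)² = 138.8400
r_1 = 45.2800 / 138.8400 = 0.326

0.326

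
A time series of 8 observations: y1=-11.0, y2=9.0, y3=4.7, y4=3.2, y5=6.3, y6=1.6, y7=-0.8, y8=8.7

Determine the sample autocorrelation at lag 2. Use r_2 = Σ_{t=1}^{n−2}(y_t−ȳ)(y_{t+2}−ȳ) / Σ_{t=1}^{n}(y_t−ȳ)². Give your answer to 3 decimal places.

-0.125

Mean ȳ = (-11.0 + 9.0 + 4.7 + 3.2 + 6.3 + 1.6 − 0.8 + 8.7)/8 = 2.7125
Σ(y_t−ȳ)(y_{t+2}−ȳ) = (-27.2536) + (3.0652) + (7.1302) + (-0.5423) + (-12.6011) + (-6.6611) = -36.8628
Denominator Σ(y_t−ȳ)² = 294.0488
r_2 = -36.8628 / 294.0488 = -0.125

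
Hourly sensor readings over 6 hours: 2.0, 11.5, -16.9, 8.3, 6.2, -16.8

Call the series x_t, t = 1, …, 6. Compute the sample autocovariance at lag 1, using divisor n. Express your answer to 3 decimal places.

Mean x̄ = (2.0 + 11.5 − 16.9 + 8.3 + 6.2 − 16.8)/6 = -0.9500
Σ_{t=1}^{5}(x_t−x̄)(x_{t+1}−x̄) = -356.5775
γ_1 = -356.5775 / 6 = -59.430

-59.430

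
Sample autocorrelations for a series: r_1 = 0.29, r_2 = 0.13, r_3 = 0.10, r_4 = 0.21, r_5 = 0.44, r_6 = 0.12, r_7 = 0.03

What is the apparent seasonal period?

5

The largest autocorrelation is r_5 = 0.44; the remaining lags stay at or below 0.29. The elevated value at lag 1 (0.29), dropping to 0.13 at lag 2, reflects decaying short-term dependence rather than seasonality.
The dominant spike at lag 5 indicates a seasonal period of 5.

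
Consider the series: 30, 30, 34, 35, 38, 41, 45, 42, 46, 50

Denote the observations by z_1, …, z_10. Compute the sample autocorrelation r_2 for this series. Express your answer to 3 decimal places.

0.362

Mean z̄ = (30 + 30 + 34 + 35 + 38 + 41 + 45 + 42 + 46 + 50)/10 = 39.1000
Numerator Σ_{t=1}^{8}(z_t−z̄)(z_{t+2}−z̄) = 152.8800
Denominator Σ(z_t−z̄)² = 422.9000
r_2 = 152.8800 / 422.9000 = 0.362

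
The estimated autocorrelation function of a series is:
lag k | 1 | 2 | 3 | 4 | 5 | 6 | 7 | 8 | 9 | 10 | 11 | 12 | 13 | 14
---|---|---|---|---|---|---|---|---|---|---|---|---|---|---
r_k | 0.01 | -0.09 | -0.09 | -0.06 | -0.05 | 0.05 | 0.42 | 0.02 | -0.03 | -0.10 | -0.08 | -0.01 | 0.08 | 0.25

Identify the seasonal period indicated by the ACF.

The largest autocorrelation is r_7 = 0.42, with a weaker echo at lag 14 (0.25); the remaining lags stay at or below 0.08.
The dominant spike at lag 7 indicates a seasonal period of 7.

7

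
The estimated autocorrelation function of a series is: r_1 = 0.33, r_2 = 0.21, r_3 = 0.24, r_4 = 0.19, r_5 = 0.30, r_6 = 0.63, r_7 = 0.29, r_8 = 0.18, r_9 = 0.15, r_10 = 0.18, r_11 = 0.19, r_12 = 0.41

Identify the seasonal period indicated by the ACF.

6

The largest autocorrelation is r_6 = 0.63, with a weaker echo at lag 12 (0.41); the remaining lags stay at or below 0.33. The elevated value at lag 1 (0.33), dropping to 0.21 at lag 2, reflects decaying short-term dependence rather than seasonality.
The dominant spike at lag 6 indicates a seasonal period of 6.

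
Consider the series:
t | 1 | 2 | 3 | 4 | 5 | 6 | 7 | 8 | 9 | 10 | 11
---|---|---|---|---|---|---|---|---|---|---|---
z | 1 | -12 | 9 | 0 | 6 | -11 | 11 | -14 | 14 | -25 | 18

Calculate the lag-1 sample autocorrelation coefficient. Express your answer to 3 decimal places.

-0.793

Mean z̄ = (1 − 12 + 9 + 0 + 6 − 11 + 11 − 14 + 14 − 25 + 18)/11 = -0.2727
Numerator Σ_{t=1}^{10}(z_t−z̄)(z_{t+1}−z̄) = -1463.0744
Denominator Σ(z_t−z̄)² = 1844.1818
r_1 = -1463.0744 / 1844.1818 = -0.793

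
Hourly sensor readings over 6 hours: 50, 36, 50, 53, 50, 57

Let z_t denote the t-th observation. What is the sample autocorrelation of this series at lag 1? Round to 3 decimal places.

-0.031

Mean z̄ = (50 + 36 + 50 + 53 + 50 + 57)/6 = 49.3333
Deviations from mean: 0.6667, -13.3333, 0.6667, 3.6667, 0.6667, 7.6667
Numerator Σ_{t=1}^{5}(z_t−z̄)(z_{t+1}−z̄) = -7.7778
Denominator Σ(z_t−z̄)² = 251.3333
r_1 = -7.7778 / 251.3333 = -0.031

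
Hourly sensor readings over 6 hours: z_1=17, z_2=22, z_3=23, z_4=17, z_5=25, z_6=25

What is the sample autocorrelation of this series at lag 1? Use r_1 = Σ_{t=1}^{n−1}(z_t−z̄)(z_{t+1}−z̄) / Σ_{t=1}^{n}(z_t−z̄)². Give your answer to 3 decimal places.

-0.174

Mean z̄ = (17 + 22 + 23 + 17 + 25 + 25)/6 = 21.5000
Deviations from mean: -4.5000, 0.5000, 1.5000, -4.5000, 3.5000, 3.5000
Numerator Σ_{t=1}^{5}(z_t−z̄)(z_{t+1}−z̄) = -11.7500
Denominator Σ(z_t−z̄)² = 67.5000
r_1 = -11.7500 / 67.5000 = -0.174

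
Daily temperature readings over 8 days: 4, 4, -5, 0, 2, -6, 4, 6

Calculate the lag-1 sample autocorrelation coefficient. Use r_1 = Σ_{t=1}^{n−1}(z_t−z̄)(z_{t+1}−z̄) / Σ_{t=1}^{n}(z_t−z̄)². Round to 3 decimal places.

Mean z̄ = (4 + 4 − 5 + 0 + 2 − 6 + 4 + 6)/8 = 1.1250
Numerator Σ_{t=1}^{7}(z_t−z̄)(z_{t+1}−z̄) = -16.1406
Denominator Σ(z_t−z̄)² = 138.8750
r_1 = -16.1406 / 138.8750 = -0.116

-0.116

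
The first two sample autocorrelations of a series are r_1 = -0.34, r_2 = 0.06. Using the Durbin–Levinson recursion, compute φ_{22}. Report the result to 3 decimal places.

-0.063

φ_{22} = (r_2 − r_1²) / (1 − r_1²)
r_1² = (-0.34)² = 0.1156
Numerator = 0.06 − 0.1156 = -0.0556; denominator = 1 − 0.1156 = 0.8844
φ_{22} = -0.0556 / 0.8844 = -0.063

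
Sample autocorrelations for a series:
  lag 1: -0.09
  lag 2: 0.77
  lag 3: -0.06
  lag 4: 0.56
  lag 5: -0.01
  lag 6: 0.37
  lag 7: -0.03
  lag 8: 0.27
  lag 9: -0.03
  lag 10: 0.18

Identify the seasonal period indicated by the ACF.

2

The largest autocorrelation is r_2 = 0.77, with weaker echoes at lags 4 (0.56), 6 (0.37), 8 (0.27) and 10 (0.18); the remaining lags stay at or below -0.01.
The dominant spike at lag 2 indicates a seasonal period of 2.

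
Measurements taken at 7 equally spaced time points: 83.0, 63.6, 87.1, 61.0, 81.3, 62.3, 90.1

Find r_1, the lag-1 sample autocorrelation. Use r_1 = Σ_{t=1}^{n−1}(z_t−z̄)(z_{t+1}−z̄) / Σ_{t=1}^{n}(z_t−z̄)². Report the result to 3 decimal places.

-0.777

Mean z̄ = (83.0 + 63.6 + 87.1 + 61.0 + 81.3 + 62.3 + 90.1)/7 = 75.4857
Deviations from mean: 7.5143, -11.8857, 11.6143, -14.4857, 5.8143, -13.1857, 14.6143
Numerator Σ_{t=1}^{6}(z_t−z̄)(z_{t+1}−z̄) = -749.1873
Denominator Σ(z_t−z̄)² = 963.7086
r_1 = -749.1873 / 963.7086 = -0.777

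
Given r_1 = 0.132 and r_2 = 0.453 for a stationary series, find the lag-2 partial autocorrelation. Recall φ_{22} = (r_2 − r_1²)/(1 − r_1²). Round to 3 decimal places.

0.443

φ_{22} = (r_2 − r_1²) / (1 − r_1²)
r_1² = (0.132)² = 0.017424
Numerator = 0.453 − 0.0174 = 0.4356; denominator = 1 − 0.0174 = 0.9826
φ_{22} = 0.4356 / 0.9826 = 0.443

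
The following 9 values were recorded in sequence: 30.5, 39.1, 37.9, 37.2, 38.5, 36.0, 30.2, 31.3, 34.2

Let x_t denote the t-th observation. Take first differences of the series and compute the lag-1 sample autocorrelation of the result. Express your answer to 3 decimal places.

First differences Δx: 8.6, -1.2, -0.7, 1.3, -2.5, -5.8, 1.1, 2.9
Mean of differences = 0.4625
Numerator Σ(Δx_t−Δx̄)(Δx_{t+1}−Δx̄) = 1.0636
Denominator Σ(Δx_t−Δx̄)² = 125.3788
r_1(Δx) = 1.0636 / 125.3788 = 0.008

0.008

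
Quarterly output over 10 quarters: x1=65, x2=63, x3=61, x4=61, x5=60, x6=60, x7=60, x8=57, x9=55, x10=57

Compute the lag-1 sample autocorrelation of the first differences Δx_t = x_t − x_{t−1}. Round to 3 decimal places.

-0.101

First differences Δx: -2, -2, 0, -1, 0, 0, -3, -2, 2
Mean of differences = -0.8889
Numerator Σ(Δx_t−Δx̄)(Δx_{t+1}−Δx̄) = -1.9012
Denominator Σ(Δx_t−Δx̄)² = 18.8889
r_1(Δx) = -1.9012 / 18.8889 = -0.101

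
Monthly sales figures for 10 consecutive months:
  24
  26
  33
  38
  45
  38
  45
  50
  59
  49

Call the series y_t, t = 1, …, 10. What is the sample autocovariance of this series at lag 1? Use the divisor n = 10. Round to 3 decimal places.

70.671

Mean ȳ = (24 + 26 + 33 + 38 + 45 + 38 + 45 + 50 + 59 + 49)/10 = 40.7000
Σ_{t=1}^{9}(y_t−ȳ)(y_{t+1}−ȳ) = 706.7100
γ_1 = 706.7100 / 10 = 70.671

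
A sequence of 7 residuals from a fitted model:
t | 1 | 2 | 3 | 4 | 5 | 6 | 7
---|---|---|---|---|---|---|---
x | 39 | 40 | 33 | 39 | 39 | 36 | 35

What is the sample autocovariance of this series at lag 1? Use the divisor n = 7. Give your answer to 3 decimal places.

-1.522

Mean x̄ = (39 + 40 + 33 + 39 + 39 + 36 + 35)/7 = 37.2857
Deviations: 1.7143, 2.7143, -4.2857, 1.7143, 1.7143, -1.2857, -2.2857
Σ_{t=1}^{6}(x_t−x̄)(x_{t+1}−x̄) = -10.6531
γ_1 = -10.6531 / 7 = -1.522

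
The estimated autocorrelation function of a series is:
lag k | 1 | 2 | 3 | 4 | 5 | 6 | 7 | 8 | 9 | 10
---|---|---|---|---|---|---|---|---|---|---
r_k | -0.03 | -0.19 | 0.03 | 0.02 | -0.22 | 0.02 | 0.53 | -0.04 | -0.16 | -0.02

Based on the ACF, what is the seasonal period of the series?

The largest autocorrelation is r_7 = 0.53; the remaining lags stay at or below 0.03.
The dominant spike at lag 7 indicates a seasonal period of 7.

7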